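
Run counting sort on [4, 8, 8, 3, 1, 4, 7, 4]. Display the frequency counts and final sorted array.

Count array: [0, 1, 0, 1, 3, 0, 0, 1, 2]
(count[i] = number of elements equal to i)
Cumulative count: [0, 1, 1, 2, 5, 5, 5, 6, 8]
Sorted: [1, 3, 4, 4, 4, 7, 8, 8]


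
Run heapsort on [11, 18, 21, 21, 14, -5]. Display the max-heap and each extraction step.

Build heap: [21, 18, 21, 11, 14, -5]
Extract 21: [21, 18, -5, 11, 14, 21]
Extract 21: [18, 14, -5, 11, 21, 21]
Extract 18: [14, 11, -5, 18, 21, 21]
Extract 14: [11, -5, 14, 18, 21, 21]
Extract 11: [-5, 11, 14, 18, 21, 21]


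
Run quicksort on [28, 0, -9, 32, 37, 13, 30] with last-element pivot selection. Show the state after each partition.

Partition 1: pivot=30 at index 4 -> [28, 0, -9, 13, 30, 32, 37]
Partition 2: pivot=13 at index 2 -> [0, -9, 13, 28, 30, 32, 37]
Partition 3: pivot=-9 at index 0 -> [-9, 0, 13, 28, 30, 32, 37]
Partition 4: pivot=37 at index 6 -> [-9, 0, 13, 28, 30, 32, 37]


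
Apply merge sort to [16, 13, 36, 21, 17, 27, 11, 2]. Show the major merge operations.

Divide and conquer:
  Merge [16] + [13] -> [13, 16]
  Merge [36] + [21] -> [21, 36]
  Merge [13, 16] + [21, 36] -> [13, 16, 21, 36]
  Merge [17] + [27] -> [17, 27]
  Merge [11] + [2] -> [2, 11]
  Merge [17, 27] + [2, 11] -> [2, 11, 17, 27]
  Merge [13, 16, 21, 36] + [2, 11, 17, 27] -> [2, 11, 13, 16, 17, 21, 27, 36]


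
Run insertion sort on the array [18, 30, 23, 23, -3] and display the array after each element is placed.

First element 18 is already 'sorted'
Insert 30: shifted 0 elements -> [18, 30, 23, 23, -3]
Insert 23: shifted 1 elements -> [18, 23, 30, 23, -3]
Insert 23: shifted 1 elements -> [18, 23, 23, 30, -3]
Insert -3: shifted 4 elements -> [-3, 18, 23, 23, 30]


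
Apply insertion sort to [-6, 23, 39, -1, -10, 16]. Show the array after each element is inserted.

First element -6 is already 'sorted'
Insert 23: shifted 0 elements -> [-6, 23, 39, -1, -10, 16]
Insert 39: shifted 0 elements -> [-6, 23, 39, -1, -10, 16]
Insert -1: shifted 2 elements -> [-6, -1, 23, 39, -10, 16]
Insert -10: shifted 4 elements -> [-10, -6, -1, 23, 39, 16]
Insert 16: shifted 2 elements -> [-10, -6, -1, 16, 23, 39]


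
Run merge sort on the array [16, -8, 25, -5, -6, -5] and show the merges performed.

Divide and conquer:
  Merge [-8] + [25] -> [-8, 25]
  Merge [16] + [-8, 25] -> [-8, 16, 25]
  Merge [-6] + [-5] -> [-6, -5]
  Merge [-5] + [-6, -5] -> [-6, -5, -5]
  Merge [-8, 16, 25] + [-6, -5, -5] -> [-8, -6, -5, -5, 16, 25]


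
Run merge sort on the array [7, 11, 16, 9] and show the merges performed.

Divide and conquer:
  Merge [7] + [11] -> [7, 11]
  Merge [16] + [9] -> [9, 16]
  Merge [7, 11] + [9, 16] -> [7, 9, 11, 16]


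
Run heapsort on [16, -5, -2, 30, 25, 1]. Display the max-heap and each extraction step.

Build heap: [30, 25, 1, -5, 16, -2]
Extract 30: [25, 16, 1, -5, -2, 30]
Extract 25: [16, -2, 1, -5, 25, 30]
Extract 16: [1, -2, -5, 16, 25, 30]
Extract 1: [-2, -5, 1, 16, 25, 30]
Extract -2: [-5, -2, 1, 16, 25, 30]


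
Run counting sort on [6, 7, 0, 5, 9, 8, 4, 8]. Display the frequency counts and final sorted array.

Count array: [1, 0, 0, 0, 1, 1, 1, 1, 2, 1]
(count[i] = number of elements equal to i)
Cumulative count: [1, 1, 1, 1, 2, 3, 4, 5, 7, 8]
Sorted: [0, 4, 5, 6, 7, 8, 8, 9]


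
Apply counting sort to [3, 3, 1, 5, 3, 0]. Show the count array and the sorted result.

Count array: [1, 1, 0, 3, 0, 1]
(count[i] = number of elements equal to i)
Cumulative count: [1, 2, 2, 5, 5, 6]
Sorted: [0, 1, 3, 3, 3, 5]


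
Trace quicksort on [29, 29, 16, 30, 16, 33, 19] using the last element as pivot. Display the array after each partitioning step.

Partition 1: pivot=19 at index 2 -> [16, 16, 19, 30, 29, 33, 29]
Partition 2: pivot=16 at index 1 -> [16, 16, 19, 30, 29, 33, 29]
Partition 3: pivot=29 at index 4 -> [16, 16, 19, 29, 29, 33, 30]
Partition 4: pivot=30 at index 5 -> [16, 16, 19, 29, 29, 30, 33]


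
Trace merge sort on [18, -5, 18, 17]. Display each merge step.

Divide and conquer:
  Merge [18] + [-5] -> [-5, 18]
  Merge [18] + [17] -> [17, 18]
  Merge [-5, 18] + [17, 18] -> [-5, 17, 18, 18]


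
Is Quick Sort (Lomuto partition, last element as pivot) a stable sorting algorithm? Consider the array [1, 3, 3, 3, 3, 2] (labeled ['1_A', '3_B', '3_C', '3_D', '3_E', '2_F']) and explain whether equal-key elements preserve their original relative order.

Trace Quick Sort on the labeled array (the key is the number; the letter only tracks identity):
  Partition indices 0..5 around pivot 2_F -> [1_A, 2_F, 3_C, 3_D, 3_E, 3_B]
  Partition indices 2..5 around pivot 3_B -> [1_A, 2_F, 3_C, 3_D, 3_E, 3_B]
  Partition indices 2..4 around pivot 3_E -> [1_A, 2_F, 3_C, 3_D, 3_E, 3_B]
  Partition indices 2..3 around pivot 3_D -> [1_A, 2_F, 3_C, 3_D, 3_E, 3_B]
Final order: [1_A, 2_F, 3_C, 3_D, 3_E, 3_B]
Equal keys:
  value 3: originally 3_B, 3_C, 3_D, 3_E; after sorting 3_C, 3_D, 3_E, 3_B -> order changed
Equal keys were reordered, so Quick Sort is not stable: partition swaps elements across long distances and can reorder equal keys. (One such input is enough; an unstable sort may happen to preserve order on other inputs, but it gives no guarantee.)
Answer: Not stable


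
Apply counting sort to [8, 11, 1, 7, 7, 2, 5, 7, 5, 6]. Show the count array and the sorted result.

Count array: [0, 1, 1, 0, 0, 2, 1, 3, 1, 0, 0, 1]
(count[i] = number of elements equal to i)
Cumulative count: [0, 1, 2, 2, 2, 4, 5, 8, 9, 9, 9, 10]
Sorted: [1, 2, 5, 5, 6, 7, 7, 7, 8, 11]


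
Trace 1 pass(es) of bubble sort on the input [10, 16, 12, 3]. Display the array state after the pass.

After pass 1: [10, 12, 3, 16] (2 swaps)
Total swaps: 2


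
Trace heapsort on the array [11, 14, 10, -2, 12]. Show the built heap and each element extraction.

Build heap: [14, 12, 10, -2, 11]
Extract 14: [12, 11, 10, -2, 14]
Extract 12: [11, -2, 10, 12, 14]
Extract 11: [10, -2, 11, 12, 14]
Extract 10: [-2, 10, 11, 12, 14]


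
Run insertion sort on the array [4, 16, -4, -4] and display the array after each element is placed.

First element 4 is already 'sorted'
Insert 16: shifted 0 elements -> [4, 16, -4, -4]
Insert -4: shifted 2 elements -> [-4, 4, 16, -4]
Insert -4: shifted 2 elements -> [-4, -4, 4, 16]


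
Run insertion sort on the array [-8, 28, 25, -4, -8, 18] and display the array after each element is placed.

First element -8 is already 'sorted'
Insert 28: shifted 0 elements -> [-8, 28, 25, -4, -8, 18]
Insert 25: shifted 1 elements -> [-8, 25, 28, -4, -8, 18]
Insert -4: shifted 2 elements -> [-8, -4, 25, 28, -8, 18]
Insert -8: shifted 3 elements -> [-8, -8, -4, 25, 28, 18]
Insert 18: shifted 2 elements -> [-8, -8, -4, 18, 25, 28]


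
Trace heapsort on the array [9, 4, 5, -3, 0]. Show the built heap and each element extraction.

Build heap: [9, 4, 5, -3, 0]
Extract 9: [5, 4, 0, -3, 9]
Extract 5: [4, -3, 0, 5, 9]
Extract 4: [0, -3, 4, 5, 9]
Extract 0: [-3, 0, 4, 5, 9]


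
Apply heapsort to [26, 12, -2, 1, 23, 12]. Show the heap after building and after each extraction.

Build heap: [26, 23, 12, 1, 12, -2]
Extract 26: [23, 12, 12, 1, -2, 26]
Extract 23: [12, 1, 12, -2, 23, 26]
Extract 12: [12, 1, -2, 12, 23, 26]
Extract 12: [1, -2, 12, 12, 23, 26]
Extract 1: [-2, 1, 12, 12, 23, 26]


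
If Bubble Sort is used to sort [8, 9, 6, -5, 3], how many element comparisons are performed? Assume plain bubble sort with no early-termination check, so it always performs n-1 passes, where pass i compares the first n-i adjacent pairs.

Pass 1: compare adjacent pairs (0,1)..(3,4) = 4 comparison(s), 3 swap(s) -> [8, 6, -5, 3, 9]
Pass 2: compare adjacent pairs (0,1)..(2,3) = 3 comparison(s), 3 swap(s) -> [6, -5, 3, 8, 9]
Pass 3: compare adjacent pairs (0,1)..(1,2) = 2 comparison(s), 2 swap(s) -> [-5, 3, 6, 8, 9]
Pass 4: compare adjacent pairs (0,1)..(0,1) = 1 comparison(s), 0 swap(s) -> [-5, 3, 6, 8, 9]
Total comparisons: 4 + 3 + 2 + 1 = 10


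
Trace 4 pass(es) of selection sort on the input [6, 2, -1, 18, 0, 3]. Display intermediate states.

Pass 1: Select minimum -1 at index 2, swap -> [-1, 2, 6, 18, 0, 3]
Pass 2: Select minimum 0 at index 4, swap -> [-1, 0, 6, 18, 2, 3]
Pass 3: Select minimum 2 at index 4, swap -> [-1, 0, 2, 18, 6, 3]
Pass 4: Select minimum 3 at index 5, swap -> [-1, 0, 2, 3, 6, 18]


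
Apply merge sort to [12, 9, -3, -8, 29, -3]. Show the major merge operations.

Divide and conquer:
  Merge [9] + [-3] -> [-3, 9]
  Merge [12] + [-3, 9] -> [-3, 9, 12]
  Merge [29] + [-3] -> [-3, 29]
  Merge [-8] + [-3, 29] -> [-8, -3, 29]
  Merge [-3, 9, 12] + [-8, -3, 29] -> [-8, -3, -3, 9, 12, 29]


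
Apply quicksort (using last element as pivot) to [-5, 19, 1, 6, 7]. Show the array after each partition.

Partition 1: pivot=7 at index 3 -> [-5, 1, 6, 7, 19]
Partition 2: pivot=6 at index 2 -> [-5, 1, 6, 7, 19]
Partition 3: pivot=1 at index 1 -> [-5, 1, 6, 7, 19]


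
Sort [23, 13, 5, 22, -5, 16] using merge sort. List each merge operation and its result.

Divide and conquer:
  Merge [13] + [5] -> [5, 13]
  Merge [23] + [5, 13] -> [5, 13, 23]
  Merge [-5] + [16] -> [-5, 16]
  Merge [22] + [-5, 16] -> [-5, 16, 22]
  Merge [5, 13, 23] + [-5, 16, 22] -> [-5, 5, 13, 16, 22, 23]


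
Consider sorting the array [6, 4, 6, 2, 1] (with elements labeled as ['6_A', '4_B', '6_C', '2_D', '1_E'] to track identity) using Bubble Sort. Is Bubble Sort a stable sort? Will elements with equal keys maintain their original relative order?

Trace Bubble Sort on the labeled array (the key is the number; the letter only tracks identity):
  After pass 1: [4_B, 6_A, 2_D, 1_E, 6_C]
  After pass 2: [4_B, 2_D, 1_E, 6_A, 6_C]
  After pass 3: [2_D, 1_E, 4_B, 6_A, 6_C]
  After pass 4: [1_E, 2_D, 4_B, 6_A, 6_C]
Final order: [1_E, 2_D, 4_B, 6_A, 6_C]
Equal keys:
  value 6: originally 6_A, 6_C; after sorting 6_A, 6_C -> order preserved
All equal keys kept their original relative order. Bubble Sort is stable: it only swaps adjacent elements when the left one is strictly greater, so equal keys never move past each other.
Answer: Stable


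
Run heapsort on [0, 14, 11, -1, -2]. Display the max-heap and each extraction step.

Build heap: [14, 0, 11, -1, -2]
Extract 14: [11, 0, -2, -1, 14]
Extract 11: [0, -1, -2, 11, 14]
Extract 0: [-1, -2, 0, 11, 14]
Extract -1: [-2, -1, 0, 11, 14]


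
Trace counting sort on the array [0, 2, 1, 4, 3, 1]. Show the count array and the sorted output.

Count array: [1, 2, 1, 1, 1]
(count[i] = number of elements equal to i)
Cumulative count: [1, 3, 4, 5, 6]
Sorted: [0, 1, 1, 2, 3, 4]


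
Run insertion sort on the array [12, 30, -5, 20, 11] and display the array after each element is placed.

First element 12 is already 'sorted'
Insert 30: shifted 0 elements -> [12, 30, -5, 20, 11]
Insert -5: shifted 2 elements -> [-5, 12, 30, 20, 11]
Insert 20: shifted 1 elements -> [-5, 12, 20, 30, 11]
Insert 11: shifted 3 elements -> [-5, 11, 12, 20, 30]


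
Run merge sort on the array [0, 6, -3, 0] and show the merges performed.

Divide and conquer:
  Merge [0] + [6] -> [0, 6]
  Merge [-3] + [0] -> [-3, 0]
  Merge [0, 6] + [-3, 0] -> [-3, 0, 0, 6]


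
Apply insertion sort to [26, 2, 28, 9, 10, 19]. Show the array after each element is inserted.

First element 26 is already 'sorted'
Insert 2: shifted 1 elements -> [2, 26, 28, 9, 10, 19]
Insert 28: shifted 0 elements -> [2, 26, 28, 9, 10, 19]
Insert 9: shifted 2 elements -> [2, 9, 26, 28, 10, 19]
Insert 10: shifted 2 elements -> [2, 9, 10, 26, 28, 19]
Insert 19: shifted 2 elements -> [2, 9, 10, 19, 26, 28]


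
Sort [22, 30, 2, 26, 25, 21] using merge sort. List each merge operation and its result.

Divide and conquer:
  Merge [30] + [2] -> [2, 30]
  Merge [22] + [2, 30] -> [2, 22, 30]
  Merge [25] + [21] -> [21, 25]
  Merge [26] + [21, 25] -> [21, 25, 26]
  Merge [2, 22, 30] + [21, 25, 26] -> [2, 21, 22, 25, 26, 30]


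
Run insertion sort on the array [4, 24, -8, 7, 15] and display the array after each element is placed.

First element 4 is already 'sorted'
Insert 24: shifted 0 elements -> [4, 24, -8, 7, 15]
Insert -8: shifted 2 elements -> [-8, 4, 24, 7, 15]
Insert 7: shifted 1 elements -> [-8, 4, 7, 24, 15]
Insert 15: shifted 1 elements -> [-8, 4, 7, 15, 24]


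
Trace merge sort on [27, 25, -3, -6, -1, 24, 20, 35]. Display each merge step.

Divide and conquer:
  Merge [27] + [25] -> [25, 27]
  Merge [-3] + [-6] -> [-6, -3]
  Merge [25, 27] + [-6, -3] -> [-6, -3, 25, 27]
  Merge [-1] + [24] -> [-1, 24]
  Merge [20] + [35] -> [20, 35]
  Merge [-1, 24] + [20, 35] -> [-1, 20, 24, 35]
  Merge [-6, -3, 25, 27] + [-1, 20, 24, 35] -> [-6, -3, -1, 20, 24, 25, 27, 35]


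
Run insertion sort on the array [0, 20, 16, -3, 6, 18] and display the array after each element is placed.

First element 0 is already 'sorted'
Insert 20: shifted 0 elements -> [0, 20, 16, -3, 6, 18]
Insert 16: shifted 1 elements -> [0, 16, 20, -3, 6, 18]
Insert -3: shifted 3 elements -> [-3, 0, 16, 20, 6, 18]
Insert 6: shifted 2 elements -> [-3, 0, 6, 16, 20, 18]
Insert 18: shifted 1 elements -> [-3, 0, 6, 16, 18, 20]


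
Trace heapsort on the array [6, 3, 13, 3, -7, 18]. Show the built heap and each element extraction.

Build heap: [18, 3, 13, 3, -7, 6]
Extract 18: [13, 3, 6, 3, -7, 18]
Extract 13: [6, 3, -7, 3, 13, 18]
Extract 6: [3, 3, -7, 6, 13, 18]
Extract 3: [3, -7, 3, 6, 13, 18]
Extract 3: [-7, 3, 3, 6, 13, 18]


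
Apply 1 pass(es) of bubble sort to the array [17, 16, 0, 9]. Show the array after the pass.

After pass 1: [16, 0, 9, 17] (3 swaps)
Total swaps: 3


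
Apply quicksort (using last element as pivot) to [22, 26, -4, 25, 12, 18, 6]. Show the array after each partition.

Partition 1: pivot=6 at index 1 -> [-4, 6, 22, 25, 12, 18, 26]
Partition 2: pivot=26 at index 6 -> [-4, 6, 22, 25, 12, 18, 26]
Partition 3: pivot=18 at index 3 -> [-4, 6, 12, 18, 22, 25, 26]
Partition 4: pivot=25 at index 5 -> [-4, 6, 12, 18, 22, 25, 26]


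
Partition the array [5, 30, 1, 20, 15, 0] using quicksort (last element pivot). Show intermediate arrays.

Partition 1: pivot=0 at index 0 -> [0, 30, 1, 20, 15, 5]
Partition 2: pivot=5 at index 2 -> [0, 1, 5, 20, 15, 30]
Partition 3: pivot=30 at index 5 -> [0, 1, 5, 20, 15, 30]
Partition 4: pivot=15 at index 3 -> [0, 1, 5, 15, 20, 30]


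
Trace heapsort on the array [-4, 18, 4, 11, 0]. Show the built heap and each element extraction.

Build heap: [18, 11, 4, -4, 0]
Extract 18: [11, 0, 4, -4, 18]
Extract 11: [4, 0, -4, 11, 18]
Extract 4: [0, -4, 4, 11, 18]
Extract 0: [-4, 0, 4, 11, 18]


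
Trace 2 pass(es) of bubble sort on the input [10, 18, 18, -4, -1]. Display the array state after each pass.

After pass 1: [10, 18, -4, -1, 18] (2 swaps)
After pass 2: [10, -4, -1, 18, 18] (2 swaps)
Total swaps: 4


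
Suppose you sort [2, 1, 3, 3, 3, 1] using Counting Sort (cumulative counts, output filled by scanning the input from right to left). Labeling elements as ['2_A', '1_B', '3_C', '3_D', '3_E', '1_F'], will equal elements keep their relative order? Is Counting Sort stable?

Trace Counting Sort on the labeled array (the key is the number; the letter only tracks identity):
  Counts for values 0..3: [0, 2, 1, 3]
  Cumulative counts: [0, 2, 3, 6]
  Scan right to left: place 1_F at output index 1
  Scan right to left: place 3_E at output index 5
  Scan right to left: place 3_D at output index 4
  Scan right to left: place 3_C at output index 3
  Scan right to left: place 1_B at output index 0
  Scan right to left: place 2_A at output index 2
  Output: [1_B, 1_F, 2_A, 3_C, 3_D, 3_E]
Equal keys:
  value 1: originally 1_B, 1_F; after sorting 1_B, 1_F -> order preserved
  value 3: originally 3_C, 3_D, 3_E; after sorting 3_C, 3_D, 3_E -> order preserved
All equal keys kept their original relative order. Counting Sort is stable: scanning the input right to left with decreasing cumulative counts places later duplicates at later output positions.
Answer: Stable


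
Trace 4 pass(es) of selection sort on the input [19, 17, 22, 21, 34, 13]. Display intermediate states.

Pass 1: Select minimum 13 at index 5, swap -> [13, 17, 22, 21, 34, 19]
Pass 2: Select minimum 17 at index 1, swap -> [13, 17, 22, 21, 34, 19]
Pass 3: Select minimum 19 at index 5, swap -> [13, 17, 19, 21, 34, 22]
Pass 4: Select minimum 21 at index 3, swap -> [13, 17, 19, 21, 34, 22]


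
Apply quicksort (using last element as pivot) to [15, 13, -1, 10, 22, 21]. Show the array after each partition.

Partition 1: pivot=21 at index 4 -> [15, 13, -1, 10, 21, 22]
Partition 2: pivot=10 at index 1 -> [-1, 10, 15, 13, 21, 22]
Partition 3: pivot=13 at index 2 -> [-1, 10, 13, 15, 21, 22]


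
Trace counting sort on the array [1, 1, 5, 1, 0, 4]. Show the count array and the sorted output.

Count array: [1, 3, 0, 0, 1, 1]
(count[i] = number of elements equal to i)
Cumulative count: [1, 4, 4, 4, 5, 6]
Sorted: [0, 1, 1, 1, 4, 5]


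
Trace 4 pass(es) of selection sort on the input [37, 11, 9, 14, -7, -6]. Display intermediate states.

Pass 1: Select minimum -7 at index 4, swap -> [-7, 11, 9, 14, 37, -6]
Pass 2: Select minimum -6 at index 5, swap -> [-7, -6, 9, 14, 37, 11]
Pass 3: Select minimum 9 at index 2, swap -> [-7, -6, 9, 14, 37, 11]
Pass 4: Select minimum 11 at index 5, swap -> [-7, -6, 9, 11, 37, 14]


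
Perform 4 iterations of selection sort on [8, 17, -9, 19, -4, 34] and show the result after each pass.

Pass 1: Select minimum -9 at index 2, swap -> [-9, 17, 8, 19, -4, 34]
Pass 2: Select minimum -4 at index 4, swap -> [-9, -4, 8, 19, 17, 34]
Pass 3: Select minimum 8 at index 2, swap -> [-9, -4, 8, 19, 17, 34]
Pass 4: Select minimum 17 at index 4, swap -> [-9, -4, 8, 17, 19, 34]


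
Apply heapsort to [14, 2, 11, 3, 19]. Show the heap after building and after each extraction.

Build heap: [19, 14, 11, 3, 2]
Extract 19: [14, 3, 11, 2, 19]
Extract 14: [11, 3, 2, 14, 19]
Extract 11: [3, 2, 11, 14, 19]
Extract 3: [2, 3, 11, 14, 19]


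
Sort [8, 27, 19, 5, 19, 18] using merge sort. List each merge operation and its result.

Divide and conquer:
  Merge [27] + [19] -> [19, 27]
  Merge [8] + [19, 27] -> [8, 19, 27]
  Merge [19] + [18] -> [18, 19]
  Merge [5] + [18, 19] -> [5, 18, 19]
  Merge [8, 19, 27] + [5, 18, 19] -> [5, 8, 18, 19, 19, 27]


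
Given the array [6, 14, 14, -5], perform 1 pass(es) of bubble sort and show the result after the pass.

After pass 1: [6, 14, -5, 14] (1 swaps)
Total swaps: 1


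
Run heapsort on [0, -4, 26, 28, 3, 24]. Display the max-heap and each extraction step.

Build heap: [28, 3, 26, -4, 0, 24]
Extract 28: [26, 3, 24, -4, 0, 28]
Extract 26: [24, 3, 0, -4, 26, 28]
Extract 24: [3, -4, 0, 24, 26, 28]
Extract 3: [0, -4, 3, 24, 26, 28]
Extract 0: [-4, 0, 3, 24, 26, 28]


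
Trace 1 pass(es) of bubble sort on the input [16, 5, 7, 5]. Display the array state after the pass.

After pass 1: [5, 7, 5, 16] (3 swaps)
Total swaps: 3


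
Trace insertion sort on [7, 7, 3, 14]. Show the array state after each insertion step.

First element 7 is already 'sorted'
Insert 7: shifted 0 elements -> [7, 7, 3, 14]
Insert 3: shifted 2 elements -> [3, 7, 7, 14]
Insert 14: shifted 0 elements -> [3, 7, 7, 14]


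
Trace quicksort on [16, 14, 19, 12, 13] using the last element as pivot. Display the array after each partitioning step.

Partition 1: pivot=13 at index 1 -> [12, 13, 19, 16, 14]
Partition 2: pivot=14 at index 2 -> [12, 13, 14, 16, 19]
Partition 3: pivot=19 at index 4 -> [12, 13, 14, 16, 19]


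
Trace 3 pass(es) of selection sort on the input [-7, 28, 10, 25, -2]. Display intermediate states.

Pass 1: Select minimum -7 at index 0, swap -> [-7, 28, 10, 25, -2]
Pass 2: Select minimum -2 at index 4, swap -> [-7, -2, 10, 25, 28]
Pass 3: Select minimum 10 at index 2, swap -> [-7, -2, 10, 25, 28]


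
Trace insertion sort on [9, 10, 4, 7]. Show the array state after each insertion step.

First element 9 is already 'sorted'
Insert 10: shifted 0 elements -> [9, 10, 4, 7]
Insert 4: shifted 2 elements -> [4, 9, 10, 7]
Insert 7: shifted 2 elements -> [4, 7, 9, 10]


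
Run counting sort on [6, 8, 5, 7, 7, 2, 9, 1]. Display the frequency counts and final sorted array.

Count array: [0, 1, 1, 0, 0, 1, 1, 2, 1, 1]
(count[i] = number of elements equal to i)
Cumulative count: [0, 1, 2, 2, 2, 3, 4, 6, 7, 8]
Sorted: [1, 2, 5, 6, 7, 7, 8, 9]


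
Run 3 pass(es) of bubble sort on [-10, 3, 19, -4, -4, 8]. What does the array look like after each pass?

After pass 1: [-10, 3, -4, -4, 8, 19] (3 swaps)
After pass 2: [-10, -4, -4, 3, 8, 19] (2 swaps)
After pass 3: [-10, -4, -4, 3, 8, 19] (0 swaps)
Total swaps: 5


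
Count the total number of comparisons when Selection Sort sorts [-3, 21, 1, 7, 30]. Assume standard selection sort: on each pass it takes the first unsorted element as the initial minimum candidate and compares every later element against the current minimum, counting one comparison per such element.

Pass 1: scan indices 1..4 for the minimum = 4 comparison(s); min is -3, place at index 0 -> [-3, 21, 1, 7, 30]
Pass 2: scan indices 2..4 for the minimum = 3 comparison(s); min is 1, place at index 1 -> [-3, 1, 21, 7, 30]
Pass 3: scan indices 3..4 for the minimum = 2 comparison(s); min is 7, place at index 2 -> [-3, 1, 7, 21, 30]
Pass 4: scan indices 4..4 for the minimum = 1 comparison(s); min is 21, place at index 3 -> [-3, 1, 7, 21, 30]
Selection sort always scans the whole unsorted suffix, so the count is (n-1) + (n-2) + ... + 1 = n(n-1)/2 = 5*4/2 = 10 regardless of the input order.
Total comparisons: 4 + 3 + 2 + 1 = 10


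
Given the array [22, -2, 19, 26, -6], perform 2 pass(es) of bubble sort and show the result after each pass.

After pass 1: [-2, 19, 22, -6, 26] (3 swaps)
After pass 2: [-2, 19, -6, 22, 26] (1 swaps)
Total swaps: 4


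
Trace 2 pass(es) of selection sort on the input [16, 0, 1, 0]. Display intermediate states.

Pass 1: Select minimum 0 at index 1, swap -> [0, 16, 1, 0]
Pass 2: Select minimum 0 at index 3, swap -> [0, 0, 1, 16]


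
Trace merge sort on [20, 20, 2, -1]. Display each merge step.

Divide and conquer:
  Merge [20] + [20] -> [20, 20]
  Merge [2] + [-1] -> [-1, 2]
  Merge [20, 20] + [-1, 2] -> [-1, 2, 20, 20]


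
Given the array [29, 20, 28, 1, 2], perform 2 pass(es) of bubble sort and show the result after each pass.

After pass 1: [20, 28, 1, 2, 29] (4 swaps)
After pass 2: [20, 1, 2, 28, 29] (2 swaps)
Total swaps: 6


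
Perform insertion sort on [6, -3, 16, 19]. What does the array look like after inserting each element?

First element 6 is already 'sorted'
Insert -3: shifted 1 elements -> [-3, 6, 16, 19]
Insert 16: shifted 0 elements -> [-3, 6, 16, 19]
Insert 19: shifted 0 elements -> [-3, 6, 16, 19]


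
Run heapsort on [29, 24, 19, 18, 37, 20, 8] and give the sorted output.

Build heap: [37, 29, 20, 18, 24, 19, 8]
Extract 37: [29, 24, 20, 18, 8, 19, 37]
Extract 29: [24, 19, 20, 18, 8, 29, 37]
Extract 24: [20, 19, 8, 18, 24, 29, 37]
Extract 20: [19, 18, 8, 20, 24, 29, 37]
Extract 19: [18, 8, 19, 20, 24, 29, 37]
Extract 18: [8, 18, 19, 20, 24, 29, 37]


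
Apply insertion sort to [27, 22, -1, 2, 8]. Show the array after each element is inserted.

First element 27 is already 'sorted'
Insert 22: shifted 1 elements -> [22, 27, -1, 2, 8]
Insert -1: shifted 2 elements -> [-1, 22, 27, 2, 8]
Insert 2: shifted 2 elements -> [-1, 2, 22, 27, 8]
Insert 8: shifted 2 elements -> [-1, 2, 8, 22, 27]


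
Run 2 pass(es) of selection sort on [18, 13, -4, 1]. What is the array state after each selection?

Pass 1: Select minimum -4 at index 2, swap -> [-4, 13, 18, 1]
Pass 2: Select minimum 1 at index 3, swap -> [-4, 1, 18, 13]


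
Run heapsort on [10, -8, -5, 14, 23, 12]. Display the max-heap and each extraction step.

Build heap: [23, 14, 12, 10, -8, -5]
Extract 23: [14, 10, 12, -5, -8, 23]
Extract 14: [12, 10, -8, -5, 14, 23]
Extract 12: [10, -5, -8, 12, 14, 23]
Extract 10: [-5, -8, 10, 12, 14, 23]
Extract -5: [-8, -5, 10, 12, 14, 23]


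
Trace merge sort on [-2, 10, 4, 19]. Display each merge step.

Divide and conquer:
  Merge [-2] + [10] -> [-2, 10]
  Merge [4] + [19] -> [4, 19]
  Merge [-2, 10] + [4, 19] -> [-2, 4, 10, 19]


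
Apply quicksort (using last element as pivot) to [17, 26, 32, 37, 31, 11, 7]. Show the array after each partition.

Partition 1: pivot=7 at index 0 -> [7, 26, 32, 37, 31, 11, 17]
Partition 2: pivot=17 at index 2 -> [7, 11, 17, 37, 31, 26, 32]
Partition 3: pivot=32 at index 5 -> [7, 11, 17, 31, 26, 32, 37]
Partition 4: pivot=26 at index 3 -> [7, 11, 17, 26, 31, 32, 37]


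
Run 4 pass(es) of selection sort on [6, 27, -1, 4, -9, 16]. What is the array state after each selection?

Pass 1: Select minimum -9 at index 4, swap -> [-9, 27, -1, 4, 6, 16]
Pass 2: Select minimum -1 at index 2, swap -> [-9, -1, 27, 4, 6, 16]
Pass 3: Select minimum 4 at index 3, swap -> [-9, -1, 4, 27, 6, 16]
Pass 4: Select minimum 6 at index 4, swap -> [-9, -1, 4, 6, 27, 16]


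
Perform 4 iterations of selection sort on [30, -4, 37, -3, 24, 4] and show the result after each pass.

Pass 1: Select minimum -4 at index 1, swap -> [-4, 30, 37, -3, 24, 4]
Pass 2: Select minimum -3 at index 3, swap -> [-4, -3, 37, 30, 24, 4]
Pass 3: Select minimum 4 at index 5, swap -> [-4, -3, 4, 30, 24, 37]
Pass 4: Select minimum 24 at index 4, swap -> [-4, -3, 4, 24, 30, 37]


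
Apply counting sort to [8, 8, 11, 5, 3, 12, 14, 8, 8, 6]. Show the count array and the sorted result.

Count array: [0, 0, 0, 1, 0, 1, 1, 0, 4, 0, 0, 1, 1, 0, 1]
(count[i] = number of elements equal to i)
Cumulative count: [0, 0, 0, 1, 1, 2, 3, 3, 7, 7, 7, 8, 9, 9, 10]
Sorted: [3, 5, 6, 8, 8, 8, 8, 11, 12, 14]


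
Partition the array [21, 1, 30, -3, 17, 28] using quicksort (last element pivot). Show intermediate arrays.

Partition 1: pivot=28 at index 4 -> [21, 1, -3, 17, 28, 30]
Partition 2: pivot=17 at index 2 -> [1, -3, 17, 21, 28, 30]
Partition 3: pivot=-3 at index 0 -> [-3, 1, 17, 21, 28, 30]


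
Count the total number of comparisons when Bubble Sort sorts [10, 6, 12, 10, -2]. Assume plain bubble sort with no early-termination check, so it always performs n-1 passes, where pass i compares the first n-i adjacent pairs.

Pass 1: compare adjacent pairs (0,1)..(3,4) = 4 comparison(s), 3 swap(s) -> [6, 10, 10, -2, 12]
Pass 2: compare adjacent pairs (0,1)..(2,3) = 3 comparison(s), 1 swap(s) -> [6, 10, -2, 10, 12]
Pass 3: compare adjacent pairs (0,1)..(1,2) = 2 comparison(s), 1 swap(s) -> [6, -2, 10, 10, 12]
Pass 4: compare adjacent pairs (0,1)..(0,1) = 1 comparison(s), 1 swap(s) -> [-2, 6, 10, 10, 12]
Total comparisons: 4 + 3 + 2 + 1 = 10


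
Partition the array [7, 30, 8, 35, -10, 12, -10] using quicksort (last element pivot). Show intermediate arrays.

Partition 1: pivot=-10 at index 1 -> [-10, -10, 8, 35, 7, 12, 30]
Partition 2: pivot=30 at index 5 -> [-10, -10, 8, 7, 12, 30, 35]
Partition 3: pivot=12 at index 4 -> [-10, -10, 8, 7, 12, 30, 35]
Partition 4: pivot=7 at index 2 -> [-10, -10, 7, 8, 12, 30, 35]


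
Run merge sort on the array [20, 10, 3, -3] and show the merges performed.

Divide and conquer:
  Merge [20] + [10] -> [10, 20]
  Merge [3] + [-3] -> [-3, 3]
  Merge [10, 20] + [-3, 3] -> [-3, 3, 10, 20]


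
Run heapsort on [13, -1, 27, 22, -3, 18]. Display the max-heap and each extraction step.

Build heap: [27, 22, 18, -1, -3, 13]
Extract 27: [22, 13, 18, -1, -3, 27]
Extract 22: [18, 13, -3, -1, 22, 27]
Extract 18: [13, -1, -3, 18, 22, 27]
Extract 13: [-1, -3, 13, 18, 22, 27]
Extract -1: [-3, -1, 13, 18, 22, 27]


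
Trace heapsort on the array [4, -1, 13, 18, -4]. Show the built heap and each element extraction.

Build heap: [18, 4, 13, -1, -4]
Extract 18: [13, 4, -4, -1, 18]
Extract 13: [4, -1, -4, 13, 18]
Extract 4: [-1, -4, 4, 13, 18]
Extract -1: [-4, -1, 4, 13, 18]


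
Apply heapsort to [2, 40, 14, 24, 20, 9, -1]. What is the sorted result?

Build heap: [40, 24, 14, 2, 20, 9, -1]
Extract 40: [24, 20, 14, 2, -1, 9, 40]
Extract 24: [20, 9, 14, 2, -1, 24, 40]
Extract 20: [14, 9, -1, 2, 20, 24, 40]
Extract 14: [9, 2, -1, 14, 20, 24, 40]
Extract 9: [2, -1, 9, 14, 20, 24, 40]
Extract 2: [-1, 2, 9, 14, 20, 24, 40]


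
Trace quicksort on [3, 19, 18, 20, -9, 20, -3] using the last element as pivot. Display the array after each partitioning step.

Partition 1: pivot=-3 at index 1 -> [-9, -3, 18, 20, 3, 20, 19]
Partition 2: pivot=19 at index 4 -> [-9, -3, 18, 3, 19, 20, 20]
Partition 3: pivot=3 at index 2 -> [-9, -3, 3, 18, 19, 20, 20]
Partition 4: pivot=20 at index 6 -> [-9, -3, 3, 18, 19, 20, 20]


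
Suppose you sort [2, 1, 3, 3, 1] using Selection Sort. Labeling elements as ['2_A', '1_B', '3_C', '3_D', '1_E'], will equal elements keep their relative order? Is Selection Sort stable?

Trace Selection Sort on the labeled array (the key is the number; the letter only tracks identity):
  Pass 1: minimum of unsorted part is 1_B at index 1; swap it with 2_A at index 0 -> [1_B, 2_A, 3_C, 3_D, 1_E]
  Pass 2: minimum of unsorted part is 1_E at index 4; swap it with 2_A at index 1 -> [1_B, 1_E, 3_C, 3_D, 2_A]
  Pass 3: minimum of unsorted part is 2_A at index 4; swap it with 3_C at index 2 -> [1_B, 1_E, 2_A, 3_D, 3_C]
  Pass 4: minimum 3_D is already at index 3; no swap -> [1_B, 1_E, 2_A, 3_D, 3_C]
Final order: [1_B, 1_E, 2_A, 3_D, 3_C]
Equal keys:
  value 1: originally 1_B, 1_E; after sorting 1_B, 1_E -> order preserved
  value 3: originally 3_C, 3_D; after sorting 3_D, 3_C -> order changed
Equal keys were reordered, so Selection Sort is not stable: the long-range swap that moves the minimum into place can carry an element past an equal key. (One such input is enough; an unstable sort may happen to preserve order on other inputs, but it gives no guarantee.)
Answer: Not stable


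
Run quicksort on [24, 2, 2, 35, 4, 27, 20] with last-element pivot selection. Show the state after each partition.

Partition 1: pivot=20 at index 3 -> [2, 2, 4, 20, 24, 27, 35]
Partition 2: pivot=4 at index 2 -> [2, 2, 4, 20, 24, 27, 35]
Partition 3: pivot=2 at index 1 -> [2, 2, 4, 20, 24, 27, 35]
Partition 4: pivot=35 at index 6 -> [2, 2, 4, 20, 24, 27, 35]
Partition 5: pivot=27 at index 5 -> [2, 2, 4, 20, 24, 27, 35]


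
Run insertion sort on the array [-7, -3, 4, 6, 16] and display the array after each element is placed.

First element -7 is already 'sorted'
Insert -3: shifted 0 elements -> [-7, -3, 4, 6, 16]
Insert 4: shifted 0 elements -> [-7, -3, 4, 6, 16]
Insert 6: shifted 0 elements -> [-7, -3, 4, 6, 16]
Insert 16: shifted 0 elements -> [-7, -3, 4, 6, 16]


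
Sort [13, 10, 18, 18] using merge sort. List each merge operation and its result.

Divide and conquer:
  Merge [13] + [10] -> [10, 13]
  Merge [18] + [18] -> [18, 18]
  Merge [10, 13] + [18, 18] -> [10, 13, 18, 18]


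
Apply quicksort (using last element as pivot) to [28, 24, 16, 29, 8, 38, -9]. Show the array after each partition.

Partition 1: pivot=-9 at index 0 -> [-9, 24, 16, 29, 8, 38, 28]
Partition 2: pivot=28 at index 4 -> [-9, 24, 16, 8, 28, 38, 29]
Partition 3: pivot=8 at index 1 -> [-9, 8, 16, 24, 28, 38, 29]
Partition 4: pivot=24 at index 3 -> [-9, 8, 16, 24, 28, 38, 29]
Partition 5: pivot=29 at index 5 -> [-9, 8, 16, 24, 28, 29, 38]


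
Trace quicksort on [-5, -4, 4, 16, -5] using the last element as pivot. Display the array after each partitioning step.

Partition 1: pivot=-5 at index 1 -> [-5, -5, 4, 16, -4]
Partition 2: pivot=-4 at index 2 -> [-5, -5, -4, 16, 4]
Partition 3: pivot=4 at index 3 -> [-5, -5, -4, 4, 16]


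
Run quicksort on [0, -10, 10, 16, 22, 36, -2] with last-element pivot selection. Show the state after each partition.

Partition 1: pivot=-2 at index 1 -> [-10, -2, 10, 16, 22, 36, 0]
Partition 2: pivot=0 at index 2 -> [-10, -2, 0, 16, 22, 36, 10]
Partition 3: pivot=10 at index 3 -> [-10, -2, 0, 10, 22, 36, 16]
Partition 4: pivot=16 at index 4 -> [-10, -2, 0, 10, 16, 36, 22]
Partition 5: pivot=22 at index 5 -> [-10, -2, 0, 10, 16, 22, 36]


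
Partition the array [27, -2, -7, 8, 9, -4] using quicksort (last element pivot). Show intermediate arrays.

Partition 1: pivot=-4 at index 1 -> [-7, -4, 27, 8, 9, -2]
Partition 2: pivot=-2 at index 2 -> [-7, -4, -2, 8, 9, 27]
Partition 3: pivot=27 at index 5 -> [-7, -4, -2, 8, 9, 27]
Partition 4: pivot=9 at index 4 -> [-7, -4, -2, 8, 9, 27]


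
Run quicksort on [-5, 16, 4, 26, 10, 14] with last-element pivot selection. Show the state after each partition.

Partition 1: pivot=14 at index 3 -> [-5, 4, 10, 14, 16, 26]
Partition 2: pivot=10 at index 2 -> [-5, 4, 10, 14, 16, 26]
Partition 3: pivot=4 at index 1 -> [-5, 4, 10, 14, 16, 26]
Partition 4: pivot=26 at index 5 -> [-5, 4, 10, 14, 16, 26]


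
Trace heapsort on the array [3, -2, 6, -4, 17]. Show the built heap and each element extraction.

Build heap: [17, 3, 6, -4, -2]
Extract 17: [6, 3, -2, -4, 17]
Extract 6: [3, -4, -2, 6, 17]
Extract 3: [-2, -4, 3, 6, 17]
Extract -2: [-4, -2, 3, 6, 17]


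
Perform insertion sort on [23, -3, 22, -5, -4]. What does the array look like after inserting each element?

First element 23 is already 'sorted'
Insert -3: shifted 1 elements -> [-3, 23, 22, -5, -4]
Insert 22: shifted 1 elements -> [-3, 22, 23, -5, -4]
Insert -5: shifted 3 elements -> [-5, -3, 22, 23, -4]
Insert -4: shifted 3 elements -> [-5, -4, -3, 22, 23]


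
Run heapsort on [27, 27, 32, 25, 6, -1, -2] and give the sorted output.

Build heap: [32, 27, 27, 25, 6, -1, -2]
Extract 32: [27, 25, 27, -2, 6, -1, 32]
Extract 27: [27, 25, -1, -2, 6, 27, 32]
Extract 27: [25, 6, -1, -2, 27, 27, 32]
Extract 25: [6, -2, -1, 25, 27, 27, 32]
Extract 6: [-1, -2, 6, 25, 27, 27, 32]
Extract -1: [-2, -1, 6, 25, 27, 27, 32]


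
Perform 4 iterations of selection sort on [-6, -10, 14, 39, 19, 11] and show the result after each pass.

Pass 1: Select minimum -10 at index 1, swap -> [-10, -6, 14, 39, 19, 11]
Pass 2: Select minimum -6 at index 1, swap -> [-10, -6, 14, 39, 19, 11]
Pass 3: Select minimum 11 at index 5, swap -> [-10, -6, 11, 39, 19, 14]
Pass 4: Select minimum 14 at index 5, swap -> [-10, -6, 11, 14, 19, 39]


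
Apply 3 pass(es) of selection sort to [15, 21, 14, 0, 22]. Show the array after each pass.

Pass 1: Select minimum 0 at index 3, swap -> [0, 21, 14, 15, 22]
Pass 2: Select minimum 14 at index 2, swap -> [0, 14, 21, 15, 22]
Pass 3: Select minimum 15 at index 3, swap -> [0, 14, 15, 21, 22]


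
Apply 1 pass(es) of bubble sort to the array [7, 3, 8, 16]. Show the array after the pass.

After pass 1: [3, 7, 8, 16] (1 swaps)
Total swaps: 1


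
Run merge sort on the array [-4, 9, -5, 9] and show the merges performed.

Divide and conquer:
  Merge [-4] + [9] -> [-4, 9]
  Merge [-5] + [9] -> [-5, 9]
  Merge [-4, 9] + [-5, 9] -> [-5, -4, 9, 9]


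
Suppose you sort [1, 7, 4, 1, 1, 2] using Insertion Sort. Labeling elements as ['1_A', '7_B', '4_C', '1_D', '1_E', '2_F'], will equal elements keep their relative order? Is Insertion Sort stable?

Trace Insertion Sort on the labeled array (the key is the number; the letter only tracks identity):
  Insert 7_B at index 1: [1_A, 7_B, 4_C, 1_D, 1_E, 2_F]
  Insert 4_C at index 1: [1_A, 4_C, 7_B, 1_D, 1_E, 2_F]
  Insert 1_D at index 1: [1_A, 1_D, 4_C, 7_B, 1_E, 2_F]
  Insert 1_E at index 2: [1_A, 1_D, 1_E, 4_C, 7_B, 2_F]
  Insert 2_F at index 3: [1_A, 1_D, 1_E, 2_F, 4_C, 7_B]
Final order: [1_A, 1_D, 1_E, 2_F, 4_C, 7_B]
Equal keys:
  value 1: originally 1_A, 1_D, 1_E; after sorting 1_A, 1_D, 1_E -> order preserved
All equal keys kept their original relative order. Insertion Sort is stable: elements are shifted only while they are strictly greater than the key, so a key is inserted after any equal elements already placed.
Answer: Stable


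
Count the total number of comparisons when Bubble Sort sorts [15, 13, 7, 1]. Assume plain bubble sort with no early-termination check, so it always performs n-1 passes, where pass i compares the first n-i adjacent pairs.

Pass 1: compare adjacent pairs (0,1)..(2,3) = 3 comparison(s), 3 swap(s) -> [13, 7, 1, 15]
Pass 2: compare adjacent pairs (0,1)..(1,2) = 2 comparison(s), 2 swap(s) -> [7, 1, 13, 15]
Pass 3: compare adjacent pairs (0,1)..(0,1) = 1 comparison(s), 1 swap(s) -> [1, 7, 13, 15]
Total comparisons: 3 + 2 + 1 = 6


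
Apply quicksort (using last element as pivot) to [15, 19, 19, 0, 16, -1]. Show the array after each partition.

Partition 1: pivot=-1 at index 0 -> [-1, 19, 19, 0, 16, 15]
Partition 2: pivot=15 at index 2 -> [-1, 0, 15, 19, 16, 19]
Partition 3: pivot=19 at index 5 -> [-1, 0, 15, 19, 16, 19]
Partition 4: pivot=16 at index 3 -> [-1, 0, 15, 16, 19, 19]


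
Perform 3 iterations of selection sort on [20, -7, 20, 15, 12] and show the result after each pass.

Pass 1: Select minimum -7 at index 1, swap -> [-7, 20, 20, 15, 12]
Pass 2: Select minimum 12 at index 4, swap -> [-7, 12, 20, 15, 20]
Pass 3: Select minimum 15 at index 3, swap -> [-7, 12, 15, 20, 20]


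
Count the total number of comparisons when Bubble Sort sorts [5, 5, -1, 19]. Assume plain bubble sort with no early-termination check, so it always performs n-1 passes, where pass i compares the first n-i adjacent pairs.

Pass 1: compare adjacent pairs (0,1)..(2,3) = 3 comparison(s), 1 swap(s) -> [5, -1, 5, 19]
Pass 2: compare adjacent pairs (0,1)..(1,2) = 2 comparison(s), 1 swap(s) -> [-1, 5, 5, 19]
Pass 3: compare adjacent pairs (0,1)..(0,1) = 1 comparison(s), 0 swap(s) -> [-1, 5, 5, 19]
Total comparisons: 3 + 2 + 1 = 6


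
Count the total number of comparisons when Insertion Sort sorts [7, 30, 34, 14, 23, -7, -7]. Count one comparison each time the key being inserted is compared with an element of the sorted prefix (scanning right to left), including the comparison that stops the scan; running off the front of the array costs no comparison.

Insert 30: 7 <= 30 (stop) = 1 comparison(s) -> [7, 30, 34, 14, 23, -7, -7]
Insert 34: 30 <= 34 (stop) = 1 comparison(s) -> [7, 30, 34, 14, 23, -7, -7]
Insert 14: 34 > 14 (shift), 30 > 14 (shift), 7 <= 14 (stop) = 3 comparison(s) -> [7, 14, 30, 34, 23, -7, -7]
Insert 23: 34 > 23 (shift), 30 > 23 (shift), 14 <= 23 (stop) = 3 comparison(s) -> [7, 14, 23, 30, 34, -7, -7]
Insert -7: 34 > -7 (shift), 30 > -7 (shift), 23 > -7 (shift), 14 > -7 (shift), 7 > -7 (shift), reached front = 5 comparison(s) -> [-7, 7, 14, 23, 30, 34, -7]
Insert -7: 34 > -7 (shift), 30 > -7 (shift), 23 > -7 (shift), 14 > -7 (shift), 7 > -7 (shift), -7 <= -7 (stop) = 6 comparison(s) -> [-7, -7, 7, 14, 23, 30, 34]
Total comparisons: 1 + 1 + 3 + 3 + 5 + 6 = 19


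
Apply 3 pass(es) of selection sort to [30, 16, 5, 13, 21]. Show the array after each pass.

Pass 1: Select minimum 5 at index 2, swap -> [5, 16, 30, 13, 21]
Pass 2: Select minimum 13 at index 3, swap -> [5, 13, 30, 16, 21]
Pass 3: Select minimum 16 at index 3, swap -> [5, 13, 16, 30, 21]


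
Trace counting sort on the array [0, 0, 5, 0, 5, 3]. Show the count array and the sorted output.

Count array: [3, 0, 0, 1, 0, 2]
(count[i] = number of elements equal to i)
Cumulative count: [3, 3, 3, 4, 4, 6]
Sorted: [0, 0, 0, 3, 5, 5]


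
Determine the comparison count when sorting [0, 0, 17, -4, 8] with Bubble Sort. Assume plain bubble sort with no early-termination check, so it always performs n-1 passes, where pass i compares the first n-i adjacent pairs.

Pass 1: compare adjacent pairs (0,1)..(3,4) = 4 comparison(s), 2 swap(s) -> [0, 0, -4, 8, 17]
Pass 2: compare adjacent pairs (0,1)..(2,3) = 3 comparison(s), 1 swap(s) -> [0, -4, 0, 8, 17]
Pass 3: compare adjacent pairs (0,1)..(1,2) = 2 comparison(s), 1 swap(s) -> [-4, 0, 0, 8, 17]
Pass 4: compare adjacent pairs (0,1)..(0,1) = 1 comparison(s), 0 swap(s) -> [-4, 0, 0, 8, 17]
Total comparisons: 4 + 3 + 2 + 1 = 10


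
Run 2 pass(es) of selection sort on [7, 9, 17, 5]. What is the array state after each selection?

Pass 1: Select minimum 5 at index 3, swap -> [5, 9, 17, 7]
Pass 2: Select minimum 7 at index 3, swap -> [5, 7, 17, 9]


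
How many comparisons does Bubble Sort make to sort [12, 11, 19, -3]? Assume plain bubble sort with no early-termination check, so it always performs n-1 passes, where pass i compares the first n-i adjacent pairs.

Pass 1: compare adjacent pairs (0,1)..(2,3) = 3 comparison(s), 2 swap(s) -> [11, 12, -3, 19]
Pass 2: compare adjacent pairs (0,1)..(1,2) = 2 comparison(s), 1 swap(s) -> [11, -3, 12, 19]
Pass 3: compare adjacent pairs (0,1)..(0,1) = 1 comparison(s), 1 swap(s) -> [-3, 11, 12, 19]
Total comparisons: 3 + 2 + 1 = 6
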